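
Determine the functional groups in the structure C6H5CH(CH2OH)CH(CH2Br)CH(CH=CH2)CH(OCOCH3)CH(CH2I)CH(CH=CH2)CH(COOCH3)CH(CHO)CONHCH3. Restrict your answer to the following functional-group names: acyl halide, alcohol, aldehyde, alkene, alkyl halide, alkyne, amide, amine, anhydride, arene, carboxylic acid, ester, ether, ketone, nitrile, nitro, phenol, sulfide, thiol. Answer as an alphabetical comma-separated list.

C6H5– phenyl ring → arene.
pendant –CH2OH on an sp³ backbone C → alcohol.
pendant –CH2X: halogen on sp³ carbon → alkyl halide.
pendant –CH=CH2: C=C double bond → alkene.
pendant –OC(=O)CH3: an acyloxy group → ester.
pendant –CH2X: halogen on sp³ carbon → alkyl halide.
pendant –CH=CH2: C=C double bond → alkene.
pendant –COOCH3: carbonyl C bonded to C and –OCH3 → ester.
pendant –CHO: carbonyl C bonded to C and H → aldehyde.
–C(=O)NHCH3: carbonyl C bonded to C and to N → amide (the N is not an amine).

alcohol, aldehyde, alkene, alkyl halide, amide, arene, ester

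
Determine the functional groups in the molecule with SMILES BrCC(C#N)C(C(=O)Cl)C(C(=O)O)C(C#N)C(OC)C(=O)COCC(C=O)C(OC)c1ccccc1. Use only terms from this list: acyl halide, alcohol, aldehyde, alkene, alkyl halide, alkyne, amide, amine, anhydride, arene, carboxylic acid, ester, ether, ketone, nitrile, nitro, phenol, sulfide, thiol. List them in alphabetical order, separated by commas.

acyl halide, aldehyde, alkyl halide, arene, carboxylic acid, ether, ketone, nitrile

Taking each segment in turn:
  BrCH2: halogen on an sp³ carbon → alkyl halide.
  CH(CN): pendant –C≡N: nitrile.
  CH(COCl): pendant –C(=O)X: carbonyl C bonded to C and halogen → acyl halide.
  CH(COOH): pendant –COOH: carbonyl C bonded to C and –OH → carboxylic acid.
  CH(CN): pendant –C≡N: nitrile.
  CH(OCH3): pendant –OCH3: C–O–C with sp³ C, no adjacent C=O → ether.
  CO: –C(=O)– with carbon on both sides → ketone.
  CH2OCH2: C–O–C with sp³ carbons on both sides and no adjacent C=O → ether.
  CH(CHO): pendant –CHO: carbonyl C bonded to C and H → aldehyde.
  CH(OCH3): pendant –OCH3: C–O–C with sp³ C, no adjacent C=O → ether.
  C6H5: –C6H5 phenyl ring → arene.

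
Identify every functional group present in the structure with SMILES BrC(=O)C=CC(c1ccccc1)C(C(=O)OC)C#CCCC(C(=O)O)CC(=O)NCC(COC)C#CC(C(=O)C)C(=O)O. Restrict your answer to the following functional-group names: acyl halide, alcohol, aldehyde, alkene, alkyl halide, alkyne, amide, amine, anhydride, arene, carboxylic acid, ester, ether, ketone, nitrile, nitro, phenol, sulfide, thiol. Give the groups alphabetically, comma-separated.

Working along the chain:
  BrCO: –C(=O)Br: carbonyl C bonded to C and to a halogen → acyl halide (not alkyl halide).
  CH=CH: C=C double bond → alkene.
  CH(C6H5): pendant –C6H5: benzene ring → arene.
  CH(COOCH3): pendant –COOCH3: carbonyl C bonded to C and –OCH3 → ester.
  C≡C: C≡C triple bond → alkyne.
  CH(COOH): pendant –COOH: carbonyl C bonded to C and –OH → carboxylic acid.
  CH2CONHCH2: –C(=O)–N– linkage → amide (the N is not an amine).
  CH(CH2OCH3): pendant –CH2OCH3: C–O–C linkage → ether.
  C≡C: C≡C triple bond → alkyne.
  CH(COCH3): pendant –COCH3: carbonyl C bonded to two carbons → ketone.
  COOH: –COOH: carbonyl C bonded to –OH and C → carboxylic acid (the –OH is not a separate alcohol).

acyl halide, alkene, alkyne, amide, arene, carboxylic acid, ester, ether, ketone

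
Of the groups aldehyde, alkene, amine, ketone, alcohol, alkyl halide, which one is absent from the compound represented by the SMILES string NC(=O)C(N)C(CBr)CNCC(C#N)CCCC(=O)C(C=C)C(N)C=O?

amine: present (CH(NH2) — –NH2 on an sp³ carbon with no adjacent C=O → amine).
alkyl halide: present (CH(CH2Br) — pendant –CH2X: halogen on sp³ carbon → alkyl halide).
ketone: present (CO — –C(=O)– with carbon on both sides → ketone).
aldehyde: present (CHO — terminal –CHO: carbonyl C bonded to H and C → aldehyde).
alkene: present (CH(CH=CH2) — pendant –CH=CH2: C=C double bond → alkene).
alcohol: no segment matches this pattern.

alcohol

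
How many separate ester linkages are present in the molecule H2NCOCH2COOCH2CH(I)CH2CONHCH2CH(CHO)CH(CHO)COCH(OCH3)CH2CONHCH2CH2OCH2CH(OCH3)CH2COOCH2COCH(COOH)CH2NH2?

2

Reading the structure from left to right:
  H2NCO: –C(=O)NH2: carbonyl C bonded to C and to N → amide (the N is not a separate amine).
  CH2COOCH2: –C(=O)–O–C with C on the carbonyl side → ester.
  CH(I): halogen on an sp³ carbon → alkyl halide.
  CH2CONHCH2: –C(=O)–N– linkage → amide (the N is not an amine).
  CH(CHO): pendant –CHO: carbonyl C bonded to C and H → aldehyde.
  CH(CHO): pendant –CHO: carbonyl C bonded to C and H → aldehyde.
  CO: –C(=O)– with carbon on both sides → ketone.
  CH(OCH3): pendant –OCH3: C–O–C with sp³ C, no adjacent C=O → ether.
  CH2CONHCH2: –C(=O)–N– linkage → amide (the N is not an amine).
  CH2OCH2: C–O–C with sp³ carbons on both sides and no adjacent C=O → ether.
  CH(OCH3): pendant –OCH3: C–O–C with sp³ C, no adjacent C=O → ether.
  CH2COOCH2: –C(=O)–O–C with C on the carbonyl side → ester.
  CO: –C(=O)– with carbon on both sides → ketone.
  CH(COOH): pendant –COOH: carbonyl C bonded to C and –OH → carboxylic acid.
  CH2NH2: –NH2 on an sp³ carbon with no adjacent C=O → amine.
Ester appears at: CH2COOCH2, CH2COOCH2 → 2.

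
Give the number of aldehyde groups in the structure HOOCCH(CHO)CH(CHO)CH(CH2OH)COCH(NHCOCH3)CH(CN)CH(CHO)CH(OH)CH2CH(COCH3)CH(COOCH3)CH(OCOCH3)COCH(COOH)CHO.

–COOH: carbonyl C bonded to –OH and C → carboxylic acid (the –OH is not a separate alcohol).
pendant –CHO: carbonyl C bonded to C and H → aldehyde.
pendant –CHO: carbonyl C bonded to C and H → aldehyde.
pendant –CH2OH on an sp³ backbone C → alcohol.
–C(=O)– with carbon on both sides → ketone.
pendant –NHC(=O)CH3: N bonded to a carbonyl → amide (not amine).
pendant –C≡N: nitrile.
pendant –CHO: carbonyl C bonded to C and H → aldehyde.
–OH on an sp³ carbon → alcohol (secondary).
pendant –COCH3: carbonyl C bonded to two carbons → ketone.
pendant –COOCH3: carbonyl C bonded to C and –OCH3 → ester.
pendant –OC(=O)CH3: an acyloxy group → ester.
–C(=O)– with carbon on both sides → ketone.
pendant –COOH: carbonyl C bonded to C and –OH → carboxylic acid.
terminal –CHO: carbonyl C bonded to H and C → aldehyde.
Aldehyde appears at: CH(CHO), CH(CHO), CH(CHO), CHO → 4.

4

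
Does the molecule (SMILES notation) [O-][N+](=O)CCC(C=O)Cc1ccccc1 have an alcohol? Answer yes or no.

no

Reading the structure from left to right:
  O2NCH2: –NO2 on carbon → nitro group.
  CH(CHO): pendant –CHO: carbonyl C bonded to C and H → aldehyde.
  C6H5: –C6H5 phenyl ring → arene.
The groups actually present are: aldehyde, arene, nitro.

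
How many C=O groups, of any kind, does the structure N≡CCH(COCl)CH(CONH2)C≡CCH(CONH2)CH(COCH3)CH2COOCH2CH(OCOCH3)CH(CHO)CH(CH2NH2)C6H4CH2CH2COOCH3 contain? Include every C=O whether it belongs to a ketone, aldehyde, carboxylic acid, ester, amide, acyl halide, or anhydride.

8

CH(COCl): acyl halide, 1 C=O (running total 1).
CH(CONH2): amide, 1 C=O (running total 2).
CH(CONH2): amide, 1 C=O (running total 3).
CH(COCH3): ketone, 1 C=O (running total 4).
CH2COOCH2: ester, 1 C=O (running total 5).
CH(OCOCH3): ester, 1 C=O (running total 6).
CH(CHO): aldehyde, 1 C=O (running total 7).
COOCH3: ester, 1 C=O (running total 8).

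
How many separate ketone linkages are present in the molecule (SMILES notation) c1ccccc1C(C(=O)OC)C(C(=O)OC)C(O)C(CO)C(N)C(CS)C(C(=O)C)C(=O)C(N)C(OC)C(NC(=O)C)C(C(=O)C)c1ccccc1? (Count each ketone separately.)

3

C6H5– phenyl ring → arene.
pendant –COOCH3: carbonyl C bonded to C and –OCH3 → ester.
pendant –COOCH3: carbonyl C bonded to C and –OCH3 → ester.
–OH on an sp³ carbon → alcohol (secondary).
pendant –CH2OH on an sp³ backbone C → alcohol.
–NH2 on an sp³ carbon with no adjacent C=O → amine.
pendant –CH2SH → thiol.
pendant –COCH3: carbonyl C bonded to two carbons → ketone.
–C(=O)– with carbon on both sides → ketone.
–NH2 on an sp³ carbon with no adjacent C=O → amine.
pendant –OCH3: C–O–C with sp³ C, no adjacent C=O → ether.
pendant –NHC(=O)CH3: N bonded to a carbonyl → amide (not amine).
pendant –COCH3: carbonyl C bonded to two carbons → ketone.
–C6H5 phenyl ring → arene.
Ketone appears at: CH(COCH3), CO, CH(COCH3) → 3.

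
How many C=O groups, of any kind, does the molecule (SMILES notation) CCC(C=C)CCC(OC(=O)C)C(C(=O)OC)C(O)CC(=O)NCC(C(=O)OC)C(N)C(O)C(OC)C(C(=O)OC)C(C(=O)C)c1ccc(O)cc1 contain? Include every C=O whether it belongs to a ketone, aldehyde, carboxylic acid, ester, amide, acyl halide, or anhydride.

CH(OCOCH3): ester, 1 C=O (running total 1).
CH(COOCH3): ester, 1 C=O (running total 2).
CH2CONHCH2: amide, 1 C=O (running total 3).
CH(COOCH3): ester, 1 C=O (running total 4).
CH(COOCH3): ester, 1 C=O (running total 5).
CH(COCH3): ketone, 1 C=O (running total 6).

6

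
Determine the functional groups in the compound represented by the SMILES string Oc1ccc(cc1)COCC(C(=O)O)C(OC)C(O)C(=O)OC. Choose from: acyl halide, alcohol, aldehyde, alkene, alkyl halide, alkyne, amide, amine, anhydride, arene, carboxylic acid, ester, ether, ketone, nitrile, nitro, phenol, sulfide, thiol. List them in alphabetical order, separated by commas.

–OH attached directly to an aromatic ring → phenol (not alcohol); the ring itself is an arene.
C–O–C with sp³ carbons on both sides and no adjacent C=O → ether.
pendant –COOH: carbonyl C bonded to C and –OH → carboxylic acid.
pendant –OCH3: C–O–C with sp³ C, no adjacent C=O → ether.
–OH on an sp³ carbon → alcohol (secondary).
–C(=O)OCH3: carbonyl C bonded to C and to –OCH3 → ester (not ketone + ether).

alcohol, arene, carboxylic acid, ester, ether, phenol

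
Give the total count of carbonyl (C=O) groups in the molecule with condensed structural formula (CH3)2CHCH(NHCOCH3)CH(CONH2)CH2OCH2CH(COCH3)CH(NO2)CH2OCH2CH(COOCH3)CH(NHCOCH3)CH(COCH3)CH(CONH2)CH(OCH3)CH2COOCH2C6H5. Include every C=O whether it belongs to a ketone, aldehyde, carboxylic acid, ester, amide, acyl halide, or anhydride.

CH(NHCOCH3): amide, 1 C=O (running total 1).
CH(CONH2): amide, 1 C=O (running total 2).
CH(COCH3): ketone, 1 C=O (running total 3).
CH(COOCH3): ester, 1 C=O (running total 4).
CH(NHCOCH3): amide, 1 C=O (running total 5).
CH(COCH3): ketone, 1 C=O (running total 6).
CH(CONH2): amide, 1 C=O (running total 7).
CH2COOCH2: ester, 1 C=O (running total 8).

8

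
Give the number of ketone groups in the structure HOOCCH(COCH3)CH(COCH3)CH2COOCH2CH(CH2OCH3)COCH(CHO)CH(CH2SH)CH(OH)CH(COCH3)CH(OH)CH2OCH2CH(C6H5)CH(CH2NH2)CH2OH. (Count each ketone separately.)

–COOH: carbonyl C bonded to –OH and C → carboxylic acid (the –OH is not a separate alcohol).
pendant –COCH3: carbonyl C bonded to two carbons → ketone.
pendant –COCH3: carbonyl C bonded to two carbons → ketone.
–C(=O)–O–C with C on the carbonyl side → ester.
pendant –CH2OCH3: C–O–C linkage → ether.
–C(=O)– with carbon on both sides → ketone.
pendant –CHO: carbonyl C bonded to C and H → aldehyde.
pendant –CH2SH → thiol.
–OH on an sp³ carbon → alcohol (secondary).
pendant –COCH3: carbonyl C bonded to two carbons → ketone.
–OH on an sp³ carbon → alcohol (secondary).
C–O–C with sp³ carbons on both sides and no adjacent C=O → ether.
pendant –C6H5: benzene ring → arene.
pendant –CH2NH2: N on sp³ C, no adjacent C=O → amine.
–OH on an sp³ carbon → alcohol.
Ketone appears at: CH(COCH3), CH(COCH3), CO, CH(COCH3) → 4.

4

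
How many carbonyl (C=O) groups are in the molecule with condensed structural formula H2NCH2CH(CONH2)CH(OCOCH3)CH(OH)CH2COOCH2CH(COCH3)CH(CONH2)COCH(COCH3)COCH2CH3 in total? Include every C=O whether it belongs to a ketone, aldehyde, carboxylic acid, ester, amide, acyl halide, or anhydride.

CH(CONH2): amide, 1 C=O (running total 1).
CH(OCOCH3): ester, 1 C=O (running total 2).
CH2COOCH2: ester, 1 C=O (running total 3).
CH(COCH3): ketone, 1 C=O (running total 4).
CH(CONH2): amide, 1 C=O (running total 5).
CO: ketone, 1 C=O (running total 6).
CH(COCH3): ketone, 1 C=O (running total 7).
CO: ketone, 1 C=O (running total 8).

8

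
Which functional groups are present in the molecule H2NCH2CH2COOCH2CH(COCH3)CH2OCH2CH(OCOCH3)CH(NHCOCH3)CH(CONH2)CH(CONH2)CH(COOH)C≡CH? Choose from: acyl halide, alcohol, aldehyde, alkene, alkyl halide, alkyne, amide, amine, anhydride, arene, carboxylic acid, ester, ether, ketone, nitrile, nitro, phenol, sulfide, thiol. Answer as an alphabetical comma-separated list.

Taking each segment in turn:
  H2NCH2: –NH2 on an sp³ carbon with no adjacent C=O → amine.
  CH2COOCH2: –C(=O)–O–C with C on the carbonyl side → ester.
  CH(COCH3): pendant –COCH3: carbonyl C bonded to two carbons → ketone.
  CH2OCH2: C–O–C with sp³ carbons on both sides and no adjacent C=O → ether.
  CH(OCOCH3): pendant –OC(=O)CH3: an acyloxy group → ester.
  CH(NHCOCH3): pendant –NHC(=O)CH3: N bonded to a carbonyl → amide (not amine).
  CH(CONH2): pendant –CONH2: carbonyl C bonded to C and N → amide.
  CH(CONH2): pendant –CONH2: carbonyl C bonded to C and N → amide.
  CH(COOH): pendant –COOH: carbonyl C bonded to C and –OH → carboxylic acid.
  C≡CH: C≡C triple bond → alkyne.

alkyne, amide, amine, carboxylic acid, ester, ether, ketone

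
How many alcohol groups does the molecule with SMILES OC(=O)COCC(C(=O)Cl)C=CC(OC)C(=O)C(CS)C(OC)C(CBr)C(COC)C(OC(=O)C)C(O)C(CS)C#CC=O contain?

–COOH: carbonyl C bonded to –OH and C → carboxylic acid (the –OH is not a separate alcohol).
C–O–C with sp³ carbons on both sides and no adjacent C=O → ether.
pendant –C(=O)X: carbonyl C bonded to C and halogen → acyl halide.
C=C double bond → alkene.
pendant –OCH3: C–O–C with sp³ C, no adjacent C=O → ether.
–C(=O)– with carbon on both sides → ketone.
pendant –CH2SH → thiol.
pendant –OCH3: C–O–C with sp³ C, no adjacent C=O → ether.
pendant –CH2X: halogen on sp³ carbon → alkyl halide.
pendant –CH2OCH3: C–O–C linkage → ether.
pendant –OC(=O)CH3: an acyloxy group → ester.
–OH on an sp³ carbon → alcohol (secondary).
pendant –CH2SH → thiol.
C≡C triple bond → alkyne.
terminal –CHO: carbonyl C bonded to H and C → aldehyde.
Alcohol appears at: CH(OH) → 1.

1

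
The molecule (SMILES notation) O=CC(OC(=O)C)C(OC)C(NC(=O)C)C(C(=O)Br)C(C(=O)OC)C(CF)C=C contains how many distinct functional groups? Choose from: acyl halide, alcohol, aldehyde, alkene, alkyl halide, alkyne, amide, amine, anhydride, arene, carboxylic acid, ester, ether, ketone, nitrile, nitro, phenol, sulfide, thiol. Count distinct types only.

terminal –CHO: carbonyl C bonded to H and C → aldehyde.
pendant –OC(=O)CH3: an acyloxy group → ester.
pendant –OCH3: C–O–C with sp³ C, no adjacent C=O → ether.
pendant –NHC(=O)CH3: N bonded to a carbonyl → amide (not amine).
pendant –C(=O)X: carbonyl C bonded to C and halogen → acyl halide.
pendant –COOCH3: carbonyl C bonded to C and –OCH3 → ester.
pendant –CH2X: halogen on sp³ carbon → alkyl halide.
C=C double bond → alkene.
Distinct types present: acyl halide, aldehyde, alkene, alkyl halide, amide, ester, ether.

7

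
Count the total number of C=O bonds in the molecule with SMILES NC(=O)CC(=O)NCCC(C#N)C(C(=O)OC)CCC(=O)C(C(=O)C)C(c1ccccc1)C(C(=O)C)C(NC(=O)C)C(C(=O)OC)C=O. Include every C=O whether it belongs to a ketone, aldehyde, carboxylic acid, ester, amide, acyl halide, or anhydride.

9

H2NCO: amide, 1 C=O (running total 1).
CH2CONHCH2: amide, 1 C=O (running total 2).
CH(COOCH3): ester, 1 C=O (running total 3).
CO: ketone, 1 C=O (running total 4).
CH(COCH3): ketone, 1 C=O (running total 5).
CH(COCH3): ketone, 1 C=O (running total 6).
CH(NHCOCH3): amide, 1 C=O (running total 7).
CH(COOCH3): ester, 1 C=O (running total 8).
CHO: aldehyde, 1 C=O (running total 9).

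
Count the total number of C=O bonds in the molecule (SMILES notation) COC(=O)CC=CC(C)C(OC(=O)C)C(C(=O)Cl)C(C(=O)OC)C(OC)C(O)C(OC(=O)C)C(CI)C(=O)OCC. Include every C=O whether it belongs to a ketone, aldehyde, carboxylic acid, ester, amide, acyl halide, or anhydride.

CH3OOC: ester, 1 C=O (running total 1).
CH(OCOCH3): ester, 1 C=O (running total 2).
CH(COCl): acyl halide, 1 C=O (running total 3).
CH(COOCH3): ester, 1 C=O (running total 4).
CH(OCOCH3): ester, 1 C=O (running total 5).
COOCH2CH3: ester, 1 C=O (running total 6).

6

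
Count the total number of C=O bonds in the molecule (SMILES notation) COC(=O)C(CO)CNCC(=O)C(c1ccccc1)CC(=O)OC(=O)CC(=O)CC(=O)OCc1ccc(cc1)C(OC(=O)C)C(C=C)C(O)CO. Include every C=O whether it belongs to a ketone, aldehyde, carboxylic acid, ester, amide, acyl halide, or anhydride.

CH3OOC: ester, 1 C=O (running total 1).
CO: ketone, 1 C=O (running total 2).
CH2CO-O-COCH2: anhydride, 2 C=O (running total 4).
CO: ketone, 1 C=O (running total 5).
CH2COOCH2: ester, 1 C=O (running total 6).
CH(OCOCH3): ester, 1 C=O (running total 7).

7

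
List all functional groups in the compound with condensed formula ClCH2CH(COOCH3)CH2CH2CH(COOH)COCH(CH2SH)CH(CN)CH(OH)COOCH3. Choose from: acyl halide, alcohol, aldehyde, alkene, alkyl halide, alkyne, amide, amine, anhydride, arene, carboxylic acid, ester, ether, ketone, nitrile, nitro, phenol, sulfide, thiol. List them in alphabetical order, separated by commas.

halogen on an sp³ carbon → alkyl halide.
pendant –COOCH3: carbonyl C bonded to C and –OCH3 → ester.
pendant –COOH: carbonyl C bonded to C and –OH → carboxylic acid.
–C(=O)– with carbon on both sides → ketone.
pendant –CH2SH → thiol.
pendant –C≡N: nitrile.
–OH on an sp³ carbon → alcohol (secondary).
–C(=O)OCH3: carbonyl C bonded to C and to –OCH3 → ester (not ketone + ether).

alcohol, alkyl halide, carboxylic acid, ester, ketone, nitrile, thiol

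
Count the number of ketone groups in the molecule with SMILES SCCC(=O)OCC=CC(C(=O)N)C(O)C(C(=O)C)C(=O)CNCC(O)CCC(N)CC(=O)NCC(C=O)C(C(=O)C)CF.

–SH on an sp³ carbon → thiol.
–C(=O)–O–C with C on the carbonyl side → ester.
C=C double bond → alkene.
pendant –CONH2: carbonyl C bonded to C and N → amide.
–OH on an sp³ carbon → alcohol (secondary).
pendant –COCH3: carbonyl C bonded to two carbons → ketone.
–C(=O)– with carbon on both sides → ketone.
C–N–C with sp³ carbons and no adjacent C=O → amine (secondary).
–OH on an sp³ carbon → alcohol (secondary).
–NH2 on an sp³ carbon with no adjacent C=O → amine.
–C(=O)–N– linkage → amide (the N is not an amine).
pendant –CHO: carbonyl C bonded to C and H → aldehyde.
pendant –COCH3: carbonyl C bonded to two carbons → ketone.
halogen on an sp³ carbon → alkyl halide.
Ketone appears at: CH(COCH3), CO, CH(COCH3) → 3.

3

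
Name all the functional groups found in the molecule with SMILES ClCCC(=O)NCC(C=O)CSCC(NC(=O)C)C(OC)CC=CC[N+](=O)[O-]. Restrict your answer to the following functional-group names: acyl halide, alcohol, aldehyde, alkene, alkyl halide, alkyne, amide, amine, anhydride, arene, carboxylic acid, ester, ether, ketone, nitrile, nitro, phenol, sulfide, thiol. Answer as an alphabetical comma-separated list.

aldehyde, alkene, alkyl halide, amide, ether, nitro, sulfide

Working along the chain:
  ClCH2: halogen on an sp³ carbon → alkyl halide.
  CH2CONHCH2: –C(=O)–N– linkage → amide (the N is not an amine).
  CH(CHO): pendant –CHO: carbonyl C bonded to C and H → aldehyde.
  CH2SCH2: C–S–C linkage → sulfide (thioether).
  CH(NHCOCH3): pendant –NHC(=O)CH3: N bonded to a carbonyl → amide (not amine).
  CH(OCH3): pendant –OCH3: C–O–C with sp³ C, no adjacent C=O → ether.
  CH=CH: C=C double bond → alkene.
  CH2NO2: –NO2 on carbon → nitro group.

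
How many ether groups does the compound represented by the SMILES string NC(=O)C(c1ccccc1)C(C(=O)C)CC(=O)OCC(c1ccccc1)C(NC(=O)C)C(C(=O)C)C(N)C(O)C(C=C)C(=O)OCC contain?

0

Taking each segment in turn:
  H2NCO: –C(=O)NH2: carbonyl C bonded to C and to N → amide (the N is not a separate amine).
  CH(C6H5): pendant –C6H5: benzene ring → arene.
  CH(COCH3): pendant –COCH3: carbonyl C bonded to two carbons → ketone.
  CH2COOCH2: –C(=O)–O–C with C on the carbonyl side → ester.
  CH(C6H5): pendant –C6H5: benzene ring → arene.
  CH(NHCOCH3): pendant –NHC(=O)CH3: N bonded to a carbonyl → amide (not amine).
  CH(COCH3): pendant –COCH3: carbonyl C bonded to two carbons → ketone.
  CH(NH2): –NH2 on an sp³ carbon with no adjacent C=O → amine.
  CH(OH): –OH on an sp³ carbon → alcohol (secondary).
  CH(CH=CH2): pendant –CH=CH2: C=C double bond → alkene.
  COOCH2CH3: –C(=O)OCH2CH3: carbonyl C bonded to C and to –OEt → ester.
No segment is a ether: CH2COOCH2 is ester, not ether; CH(OH) is alcohol, not ether; COOCH2CH3 is ester, not ether. → 0.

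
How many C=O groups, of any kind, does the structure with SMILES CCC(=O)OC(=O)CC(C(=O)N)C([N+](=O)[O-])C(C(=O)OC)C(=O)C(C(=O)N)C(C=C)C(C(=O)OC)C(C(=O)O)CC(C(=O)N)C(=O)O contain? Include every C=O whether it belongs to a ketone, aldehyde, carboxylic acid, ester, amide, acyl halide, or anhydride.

CH2CO-O-COCH2: anhydride, 2 C=O (running total 2).
CH(CONH2): amide, 1 C=O (running total 3).
CH(COOCH3): ester, 1 C=O (running total 4).
CO: ketone, 1 C=O (running total 5).
CH(CONH2): amide, 1 C=O (running total 6).
CH(COOCH3): ester, 1 C=O (running total 7).
CH(COOH): carboxylic acid, 1 C=O (running total 8).
CH(CONH2): amide, 1 C=O (running total 9).
COOH: carboxylic acid, 1 C=O (running total 10).

10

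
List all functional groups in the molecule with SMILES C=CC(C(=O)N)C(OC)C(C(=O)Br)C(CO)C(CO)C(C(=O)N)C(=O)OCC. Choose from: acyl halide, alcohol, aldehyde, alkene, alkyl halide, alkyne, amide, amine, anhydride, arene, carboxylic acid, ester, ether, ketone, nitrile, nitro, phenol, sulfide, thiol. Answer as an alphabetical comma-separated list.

acyl halide, alcohol, alkene, amide, ester, ether

Working along the chain:
  CH2=CH: C=C double bond → alkene.
  CH(CONH2): pendant –CONH2: carbonyl C bonded to C and N → amide.
  CH(OCH3): pendant –OCH3: C–O–C with sp³ C, no adjacent C=O → ether.
  CH(COBr): pendant –C(=O)X: carbonyl C bonded to C and halogen → acyl halide.
  CH(CH2OH): pendant –CH2OH on an sp³ backbone C → alcohol.
  CH(CH2OH): pendant –CH2OH on an sp³ backbone C → alcohol.
  CH(CONH2): pendant –CONH2: carbonyl C bonded to C and N → amide.
  COOCH2CH3: –C(=O)OCH2CH3: carbonyl C bonded to C and to –OEt → ester.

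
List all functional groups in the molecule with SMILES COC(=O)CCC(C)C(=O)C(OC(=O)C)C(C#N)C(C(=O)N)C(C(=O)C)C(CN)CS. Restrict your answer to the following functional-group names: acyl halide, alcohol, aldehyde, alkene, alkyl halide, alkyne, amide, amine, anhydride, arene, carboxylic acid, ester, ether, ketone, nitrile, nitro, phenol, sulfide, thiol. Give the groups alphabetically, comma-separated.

CH3O–C(=O)–: carbonyl C bonded to C and to –OCH3 → ester (not ketone + ether).
–C(=O)– with carbon on both sides → ketone.
pendant –OC(=O)CH3: an acyloxy group → ester.
pendant –C≡N: nitrile.
pendant –CONH2: carbonyl C bonded to C and N → amide.
pendant –COCH3: carbonyl C bonded to two carbons → ketone.
pendant –CH2NH2: N on sp³ C, no adjacent C=O → amine.
–SH on an sp³ carbon → thiol.

amide, amine, ester, ketone, nitrile, thiol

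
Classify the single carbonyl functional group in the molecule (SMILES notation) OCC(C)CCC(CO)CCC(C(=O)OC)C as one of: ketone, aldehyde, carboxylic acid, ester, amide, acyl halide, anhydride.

ester

The carbonyl is in the CH(COOCH3) segment: pendant –COOCH3: carbonyl C bonded to C and –OCH3 → ester.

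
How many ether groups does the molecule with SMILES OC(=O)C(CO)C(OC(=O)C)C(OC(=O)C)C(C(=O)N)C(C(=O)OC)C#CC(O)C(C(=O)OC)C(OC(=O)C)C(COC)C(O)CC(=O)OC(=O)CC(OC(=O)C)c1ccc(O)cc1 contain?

1

Reading the structure from left to right:
  HOOC: –COOH: carbonyl C bonded to –OH and C → carboxylic acid (the –OH is not a separate alcohol).
  CH(CH2OH): pendant –CH2OH on an sp³ backbone C → alcohol.
  CH(OCOCH3): pendant –OC(=O)CH3: an acyloxy group → ester.
  CH(OCOCH3): pendant –OC(=O)CH3: an acyloxy group → ester.
  CH(CONH2): pendant –CONH2: carbonyl C bonded to C and N → amide.
  CH(COOCH3): pendant –COOCH3: carbonyl C bonded to C and –OCH3 → ester.
  C≡C: C≡C triple bond → alkyne.
  CH(OH): –OH on an sp³ carbon → alcohol (secondary).
  CH(COOCH3): pendant –COOCH3: carbonyl C bonded to C and –OCH3 → ester.
  CH(OCOCH3): pendant –OC(=O)CH3: an acyloxy group → ester.
  CH(CH2OCH3): pendant –CH2OCH3: C–O–C linkage → ether.
  CH(OH): –OH on an sp³ carbon → alcohol (secondary).
  CH2CO-O-COCH2: two acyl groups sharing one oxygen, –C(=O)–O–C(=O)– → anhydride.
  CH(OCOCH3): pendant –OC(=O)CH3: an acyloxy group → ester.
  C6H4OH: –OH attached directly to an aromatic ring → phenol (not alcohol); the ring itself is an arene.
Ether appears at: CH(CH2OCH3) → 1.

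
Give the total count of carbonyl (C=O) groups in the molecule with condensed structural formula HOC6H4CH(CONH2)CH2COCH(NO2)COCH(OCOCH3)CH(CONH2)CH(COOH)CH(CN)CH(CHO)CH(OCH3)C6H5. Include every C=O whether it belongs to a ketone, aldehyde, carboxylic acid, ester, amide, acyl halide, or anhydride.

7

CH(CONH2): amide, 1 C=O (running total 1).
CO: ketone, 1 C=O (running total 2).
CO: ketone, 1 C=O (running total 3).
CH(OCOCH3): ester, 1 C=O (running total 4).
CH(CONH2): amide, 1 C=O (running total 5).
CH(COOH): carboxylic acid, 1 C=O (running total 6).
CH(CHO): aldehyde, 1 C=O (running total 7).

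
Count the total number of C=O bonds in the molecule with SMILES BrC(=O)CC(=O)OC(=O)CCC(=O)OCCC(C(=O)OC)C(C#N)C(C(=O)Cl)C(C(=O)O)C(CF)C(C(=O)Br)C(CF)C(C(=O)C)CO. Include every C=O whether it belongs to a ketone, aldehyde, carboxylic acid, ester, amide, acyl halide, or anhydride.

BrCO: acyl halide, 1 C=O (running total 1).
CH2CO-O-COCH2: anhydride, 2 C=O (running total 3).
CH2COOCH2: ester, 1 C=O (running total 4).
CH(COOCH3): ester, 1 C=O (running total 5).
CH(COCl): acyl halide, 1 C=O (running total 6).
CH(COOH): carboxylic acid, 1 C=O (running total 7).
CH(COBr): acyl halide, 1 C=O (running total 8).
CH(COCH3): ketone, 1 C=O (running total 9).

9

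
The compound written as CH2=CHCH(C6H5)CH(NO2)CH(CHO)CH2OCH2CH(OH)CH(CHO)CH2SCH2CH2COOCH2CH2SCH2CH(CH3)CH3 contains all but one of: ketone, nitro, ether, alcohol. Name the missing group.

ketone

alcohol: present (CH(OH) — –OH on an sp³ carbon → alcohol (secondary)).
nitro: present (CH(NO2) — –NO2 on an sp³ carbon → nitro (the N=O is not a carbonyl)).
ether: present (CH2OCH2 — C–O–C with sp³ carbons on both sides and no adjacent C=O → ether).
ketone: absent. In CH2COOCH2, the C=O is bonded to an –O–C group, which defines an ester, not a ketone. In CH(CHO), the carbonyl carbon carries an H, so it is an aldehyde, not a ketone.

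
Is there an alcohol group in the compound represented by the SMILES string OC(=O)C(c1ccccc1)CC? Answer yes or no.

Reading the structure from left to right:
  HOOC: –COOH: carbonyl C bonded to –OH and C → carboxylic acid (the –OH is not a separate alcohol).
  CH(C6H5): pendant –C6H5: benzene ring → arene.
In HOOC, the –OH sits on a carbonyl carbon, making it part of a carboxylic acid, not an alcohol.
The groups actually present are: arene, carboxylic acid.

no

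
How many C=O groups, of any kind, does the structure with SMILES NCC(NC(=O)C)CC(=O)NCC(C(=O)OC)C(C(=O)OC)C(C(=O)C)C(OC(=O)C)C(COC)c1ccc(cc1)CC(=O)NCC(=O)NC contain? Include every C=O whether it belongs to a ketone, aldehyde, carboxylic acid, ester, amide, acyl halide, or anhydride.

CH(NHCOCH3): amide, 1 C=O (running total 1).
CH2CONHCH2: amide, 1 C=O (running total 2).
CH(COOCH3): ester, 1 C=O (running total 3).
CH(COOCH3): ester, 1 C=O (running total 4).
CH(COCH3): ketone, 1 C=O (running total 5).
CH(OCOCH3): ester, 1 C=O (running total 6).
CH2CONHCH2: amide, 1 C=O (running total 7).
CONHCH3: amide, 1 C=O (running total 8).

8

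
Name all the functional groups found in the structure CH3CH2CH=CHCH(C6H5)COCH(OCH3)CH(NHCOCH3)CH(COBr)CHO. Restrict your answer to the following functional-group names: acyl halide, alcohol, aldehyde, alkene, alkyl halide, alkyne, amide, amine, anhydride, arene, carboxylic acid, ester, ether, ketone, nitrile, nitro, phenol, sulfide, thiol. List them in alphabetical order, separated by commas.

acyl halide, aldehyde, alkene, amide, arene, ether, ketone

Taking each segment in turn:
  CH=CH: C=C double bond → alkene.
  CH(C6H5): pendant –C6H5: benzene ring → arene.
  CO: –C(=O)– with carbon on both sides → ketone.
  CH(OCH3): pendant –OCH3: C–O–C with sp³ C, no adjacent C=O → ether.
  CH(NHCOCH3): pendant –NHC(=O)CH3: N bonded to a carbonyl → amide (not amine).
  CH(COBr): pendant –C(=O)X: carbonyl C bonded to C and halogen → acyl halide.
  CHO: terminal –CHO: carbonyl C bonded to H and C → aldehyde.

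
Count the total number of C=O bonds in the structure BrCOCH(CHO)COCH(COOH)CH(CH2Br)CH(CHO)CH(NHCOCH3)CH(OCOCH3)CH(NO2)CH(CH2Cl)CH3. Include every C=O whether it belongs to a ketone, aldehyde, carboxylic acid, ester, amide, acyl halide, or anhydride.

BrCO: acyl halide, 1 C=O (running total 1).
CH(CHO): aldehyde, 1 C=O (running total 2).
CO: ketone, 1 C=O (running total 3).
CH(COOH): carboxylic acid, 1 C=O (running total 4).
CH(CHO): aldehyde, 1 C=O (running total 5).
CH(NHCOCH3): amide, 1 C=O (running total 6).
CH(OCOCH3): ester, 1 C=O (running total 7).

7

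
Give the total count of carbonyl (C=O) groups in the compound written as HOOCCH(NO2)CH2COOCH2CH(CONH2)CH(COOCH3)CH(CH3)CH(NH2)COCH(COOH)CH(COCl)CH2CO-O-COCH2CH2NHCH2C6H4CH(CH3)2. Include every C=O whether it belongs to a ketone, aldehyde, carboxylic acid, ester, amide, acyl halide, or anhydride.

9

HOOC: carboxylic acid, 1 C=O (running total 1).
CH2COOCH2: ester, 1 C=O (running total 2).
CH(CONH2): amide, 1 C=O (running total 3).
CH(COOCH3): ester, 1 C=O (running total 4).
CO: ketone, 1 C=O (running total 5).
CH(COOH): carboxylic acid, 1 C=O (running total 6).
CH(COCl): acyl halide, 1 C=O (running total 7).
CH2CO-O-COCH2: anhydride, 2 C=O (running total 9).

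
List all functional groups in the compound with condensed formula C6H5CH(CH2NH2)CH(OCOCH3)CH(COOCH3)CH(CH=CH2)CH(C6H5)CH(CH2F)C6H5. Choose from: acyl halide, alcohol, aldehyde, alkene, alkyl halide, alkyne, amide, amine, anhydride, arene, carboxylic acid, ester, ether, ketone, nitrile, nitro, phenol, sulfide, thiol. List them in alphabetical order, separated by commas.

Reading the structure from left to right:
  C6H5: C6H5– phenyl ring → arene.
  CH(CH2NH2): pendant –CH2NH2: N on sp³ C, no adjacent C=O → amine.
  CH(OCOCH3): pendant –OC(=O)CH3: an acyloxy group → ester.
  CH(COOCH3): pendant –COOCH3: carbonyl C bonded to C and –OCH3 → ester.
  CH(CH=CH2): pendant –CH=CH2: C=C double bond → alkene.
  CH(C6H5): pendant –C6H5: benzene ring → arene.
  CH(CH2F): pendant –CH2X: halogen on sp³ carbon → alkyl halide.
  C6H5: –C6H5 phenyl ring → arene.

alkene, alkyl halide, amine, arene, ester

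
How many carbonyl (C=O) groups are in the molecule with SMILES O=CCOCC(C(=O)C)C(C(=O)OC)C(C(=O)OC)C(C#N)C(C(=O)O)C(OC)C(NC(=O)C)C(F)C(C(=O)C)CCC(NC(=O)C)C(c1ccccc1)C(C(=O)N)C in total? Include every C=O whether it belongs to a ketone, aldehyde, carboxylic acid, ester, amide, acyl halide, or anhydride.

9

OHC: aldehyde, 1 C=O (running total 1).
CH(COCH3): ketone, 1 C=O (running total 2).
CH(COOCH3): ester, 1 C=O (running total 3).
CH(COOCH3): ester, 1 C=O (running total 4).
CH(COOH): carboxylic acid, 1 C=O (running total 5).
CH(NHCOCH3): amide, 1 C=O (running total 6).
CH(COCH3): ketone, 1 C=O (running total 7).
CH(NHCOCH3): amide, 1 C=O (running total 8).
CH(CONH2): amide, 1 C=O (running total 9).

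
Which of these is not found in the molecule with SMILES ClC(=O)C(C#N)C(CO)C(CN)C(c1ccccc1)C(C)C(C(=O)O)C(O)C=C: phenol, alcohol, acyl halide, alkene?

phenol

acyl halide: present (ClCO — –C(=O)Cl: carbonyl C bonded to C and to a halogen → acyl halide (not alkyl halide)).
alcohol: present (CH(CH2OH) — pendant –CH2OH on an sp³ backbone C → alcohol).
alkene: present (CH=CH2 — C=C double bond → alkene).
phenol: absent. In each of CH(CH2OH) and CH(OH), the –OH is on an sp³ carbon, not on an aromatic ring, so it is an alcohol.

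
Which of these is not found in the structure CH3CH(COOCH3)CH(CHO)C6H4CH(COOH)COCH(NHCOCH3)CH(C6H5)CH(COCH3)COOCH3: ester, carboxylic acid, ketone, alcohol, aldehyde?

alcohol

ketone: present (CO — –C(=O)– with carbon on both sides → ketone).
aldehyde: present (CH(CHO) — pendant –CHO: carbonyl C bonded to C and H → aldehyde).
carboxylic acid: present (CH(COOH) — pendant –COOH: carbonyl C bonded to C and –OH → carboxylic acid).
ester: present (CH(COOCH3) — pendant –COOCH3: carbonyl C bonded to C and –OCH3 → ester).
alcohol: absent. In CH(COOH), the –OH sits on a carbonyl carbon, making it part of a carboxylic acid, not an alcohol.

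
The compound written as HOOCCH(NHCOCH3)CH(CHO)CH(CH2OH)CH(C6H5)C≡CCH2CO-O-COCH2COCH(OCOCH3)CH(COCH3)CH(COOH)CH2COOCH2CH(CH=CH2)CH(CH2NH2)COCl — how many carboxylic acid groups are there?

–COOH: carbonyl C bonded to –OH and C → carboxylic acid (the –OH is not a separate alcohol).
pendant –NHC(=O)CH3: N bonded to a carbonyl → amide (not amine).
pendant –CHO: carbonyl C bonded to C and H → aldehyde.
pendant –CH2OH on an sp³ backbone C → alcohol.
pendant –C6H5: benzene ring → arene.
C≡C triple bond → alkyne.
two acyl groups sharing one oxygen, –C(=O)–O–C(=O)– → anhydride.
–C(=O)– with carbon on both sides → ketone.
pendant –OC(=O)CH3: an acyloxy group → ester.
pendant –COCH3: carbonyl C bonded to two carbons → ketone.
pendant –COOH: carbonyl C bonded to C and –OH → carboxylic acid.
–C(=O)–O–C with C on the carbonyl side → ester.
pendant –CH=CH2: C=C double bond → alkene.
pendant –CH2NH2: N on sp³ C, no adjacent C=O → amine.
–C(=O)Cl: carbonyl C bonded to C and to a halogen → acyl halide (not alkyl halide).
Carboxylic acid appears at: HOOC, CH(COOH) → 2.

2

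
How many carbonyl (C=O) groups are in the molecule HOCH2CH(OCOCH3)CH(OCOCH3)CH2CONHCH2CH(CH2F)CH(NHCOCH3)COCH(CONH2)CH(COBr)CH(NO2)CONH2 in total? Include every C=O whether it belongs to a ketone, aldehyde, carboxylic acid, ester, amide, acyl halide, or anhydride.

CH(OCOCH3): ester, 1 C=O (running total 1).
CH(OCOCH3): ester, 1 C=O (running total 2).
CH2CONHCH2: amide, 1 C=O (running total 3).
CH(NHCOCH3): amide, 1 C=O (running total 4).
CO: ketone, 1 C=O (running total 5).
CH(CONH2): amide, 1 C=O (running total 6).
CH(COBr): acyl halide, 1 C=O (running total 7).
CONH2: amide, 1 C=O (running total 8).

8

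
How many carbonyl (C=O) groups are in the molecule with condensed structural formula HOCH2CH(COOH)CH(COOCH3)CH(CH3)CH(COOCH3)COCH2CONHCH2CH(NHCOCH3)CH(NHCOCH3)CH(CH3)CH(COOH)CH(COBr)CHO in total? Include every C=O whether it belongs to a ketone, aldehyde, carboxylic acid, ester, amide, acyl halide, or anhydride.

CH(COOH): carboxylic acid, 1 C=O (running total 1).
CH(COOCH3): ester, 1 C=O (running total 2).
CH(COOCH3): ester, 1 C=O (running total 3).
CO: ketone, 1 C=O (running total 4).
CH2CONHCH2: amide, 1 C=O (running total 5).
CH(NHCOCH3): amide, 1 C=O (running total 6).
CH(NHCOCH3): amide, 1 C=O (running total 7).
CH(COOH): carboxylic acid, 1 C=O (running total 8).
CH(COBr): acyl halide, 1 C=O (running total 9).
CHO: aldehyde, 1 C=O (running total 10).

10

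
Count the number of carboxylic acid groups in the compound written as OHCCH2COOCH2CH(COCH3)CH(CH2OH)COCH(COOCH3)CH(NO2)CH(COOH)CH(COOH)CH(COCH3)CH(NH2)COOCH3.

Working along the chain:
  OHC: terminal –CHO: carbonyl C bonded to H and C → aldehyde.
  CH2COOCH2: –C(=O)–O–C with C on the carbonyl side → ester.
  CH(COCH3): pendant –COCH3: carbonyl C bonded to two carbons → ketone.
  CH(CH2OH): pendant –CH2OH on an sp³ backbone C → alcohol.
  CO: –C(=O)– with carbon on both sides → ketone.
  CH(COOCH3): pendant –COOCH3: carbonyl C bonded to C and –OCH3 → ester.
  CH(NO2): –NO2 on an sp³ carbon → nitro (the N=O is not a carbonyl).
  CH(COOH): pendant –COOH: carbonyl C bonded to C and –OH → carboxylic acid.
  CH(COOH): pendant –COOH: carbonyl C bonded to C and –OH → carboxylic acid.
  CH(COCH3): pendant –COCH3: carbonyl C bonded to two carbons → ketone.
  CH(NH2): –NH2 on an sp³ carbon with no adjacent C=O → amine.
  COOCH3: –C(=O)OCH3: carbonyl C bonded to C and to –OCH3 → ester (not ketone + ether).
Carboxylic acid appears at: CH(COOH), CH(COOH) → 2.

2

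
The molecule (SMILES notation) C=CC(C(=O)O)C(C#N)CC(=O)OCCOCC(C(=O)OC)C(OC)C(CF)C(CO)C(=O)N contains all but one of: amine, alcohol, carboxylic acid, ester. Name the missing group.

amine

alcohol: present (CH(CH2OH) — pendant –CH2OH on an sp³ backbone C → alcohol).
carboxylic acid: present (CH(COOH) — pendant –COOH: carbonyl C bonded to C and –OH → carboxylic acid).
ester: present (CH2COOCH2 — –C(=O)–O–C with C on the carbonyl side → ester).
amine: absent. In CONH2, the nitrogen is bonded directly to a carbonyl carbon, making it part of an amide, not a free amine.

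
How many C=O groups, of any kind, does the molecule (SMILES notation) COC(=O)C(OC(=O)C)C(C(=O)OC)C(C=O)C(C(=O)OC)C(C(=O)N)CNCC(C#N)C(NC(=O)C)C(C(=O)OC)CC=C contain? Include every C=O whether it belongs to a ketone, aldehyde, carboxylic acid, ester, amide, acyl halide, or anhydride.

8

CH3OOC: ester, 1 C=O (running total 1).
CH(OCOCH3): ester, 1 C=O (running total 2).
CH(COOCH3): ester, 1 C=O (running total 3).
CH(CHO): aldehyde, 1 C=O (running total 4).
CH(COOCH3): ester, 1 C=O (running total 5).
CH(CONH2): amide, 1 C=O (running total 6).
CH(NHCOCH3): amide, 1 C=O (running total 7).
CH(COOCH3): ester, 1 C=O (running total 8).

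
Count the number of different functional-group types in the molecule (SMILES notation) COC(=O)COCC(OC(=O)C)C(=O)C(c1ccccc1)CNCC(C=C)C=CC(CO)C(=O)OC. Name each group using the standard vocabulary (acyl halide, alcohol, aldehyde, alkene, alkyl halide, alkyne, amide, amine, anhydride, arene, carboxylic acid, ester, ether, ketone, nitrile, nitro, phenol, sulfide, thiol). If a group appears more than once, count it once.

7

Taking each segment in turn:
  CH3OOC: CH3O–C(=O)–: carbonyl C bonded to C and to –OCH3 → ester (not ketone + ether).
  CH2OCH2: C–O–C with sp³ carbons on both sides and no adjacent C=O → ether.
  CH(OCOCH3): pendant –OC(=O)CH3: an acyloxy group → ester.
  CO: –C(=O)– with carbon on both sides → ketone.
  CH(C6H5): pendant –C6H5: benzene ring → arene.
  CH2NHCH2: C–N–C with sp³ carbons and no adjacent C=O → amine (secondary).
  CH(CH=CH2): pendant –CH=CH2: C=C double bond → alkene.
  CH=CH: C=C double bond → alkene.
  CH(CH2OH): pendant –CH2OH on an sp³ backbone C → alcohol.
  COOCH3: –C(=O)OCH3: carbonyl C bonded to C and to –OCH3 → ester (not ketone + ether).
Distinct types present: alcohol, alkene, amine, arene, ester, ether, ketone.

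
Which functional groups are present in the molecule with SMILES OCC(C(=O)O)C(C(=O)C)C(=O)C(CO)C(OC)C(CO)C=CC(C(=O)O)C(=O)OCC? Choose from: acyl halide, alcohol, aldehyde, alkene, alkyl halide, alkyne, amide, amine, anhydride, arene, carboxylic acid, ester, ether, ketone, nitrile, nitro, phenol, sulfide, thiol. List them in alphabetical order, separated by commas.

Reading the structure from left to right:
  HOCH2: HO– on an sp³ carbon → alcohol.
  CH(COOH): pendant –COOH: carbonyl C bonded to C and –OH → carboxylic acid.
  CH(COCH3): pendant –COCH3: carbonyl C bonded to two carbons → ketone.
  CO: –C(=O)– with carbon on both sides → ketone.
  CH(CH2OH): pendant –CH2OH on an sp³ backbone C → alcohol.
  CH(OCH3): pendant –OCH3: C–O–C with sp³ C, no adjacent C=O → ether.
  CH(CH2OH): pendant –CH2OH on an sp³ backbone C → alcohol.
  CH=CH: C=C double bond → alkene.
  CH(COOH): pendant –COOH: carbonyl C bonded to C and –OH → carboxylic acid.
  COOCH2CH3: –C(=O)OCH2CH3: carbonyl C bonded to C and to –OEt → ester.

alcohol, alkene, carboxylic acid, ester, ether, ketone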